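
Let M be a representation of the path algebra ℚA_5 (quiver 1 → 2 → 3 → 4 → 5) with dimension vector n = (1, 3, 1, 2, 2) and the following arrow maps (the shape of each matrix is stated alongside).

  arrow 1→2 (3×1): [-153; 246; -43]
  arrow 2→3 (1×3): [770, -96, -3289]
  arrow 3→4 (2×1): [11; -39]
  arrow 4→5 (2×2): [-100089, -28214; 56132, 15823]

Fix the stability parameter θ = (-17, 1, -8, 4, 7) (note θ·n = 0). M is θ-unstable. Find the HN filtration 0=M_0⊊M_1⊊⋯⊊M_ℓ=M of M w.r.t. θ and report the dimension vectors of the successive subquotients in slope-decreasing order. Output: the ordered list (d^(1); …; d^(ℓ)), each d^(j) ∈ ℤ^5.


Interval decomposition of M: I[1,5], I[2,2]^2, I[4,5].
HN type (ℓ=5): μ^(1)=7; μ^(2)=4; μ^(3)=1; μ^(4)=-7/2; μ^(5)=-17

((0, 0, 0, 0, 2); (0, 0, 0, 2, 0); (0, 2, 0, 0, 0); (0, 1, 1, 0, 0); (1, 0, 0, 0, 0))


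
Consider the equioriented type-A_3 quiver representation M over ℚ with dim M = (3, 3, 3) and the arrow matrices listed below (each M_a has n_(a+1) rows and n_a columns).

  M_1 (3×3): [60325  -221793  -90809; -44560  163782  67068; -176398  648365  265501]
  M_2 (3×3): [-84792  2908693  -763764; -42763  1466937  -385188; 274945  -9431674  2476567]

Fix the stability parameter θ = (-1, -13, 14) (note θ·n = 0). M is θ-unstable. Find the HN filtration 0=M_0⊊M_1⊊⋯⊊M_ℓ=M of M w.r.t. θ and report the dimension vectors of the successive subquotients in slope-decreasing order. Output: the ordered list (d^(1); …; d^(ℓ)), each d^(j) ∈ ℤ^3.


Interval decomposition of M: I[1,3]^3.
HN type (ℓ=2): μ^(1)=14; μ^(2)=-7

((0, 0, 3); (3, 3, 0))


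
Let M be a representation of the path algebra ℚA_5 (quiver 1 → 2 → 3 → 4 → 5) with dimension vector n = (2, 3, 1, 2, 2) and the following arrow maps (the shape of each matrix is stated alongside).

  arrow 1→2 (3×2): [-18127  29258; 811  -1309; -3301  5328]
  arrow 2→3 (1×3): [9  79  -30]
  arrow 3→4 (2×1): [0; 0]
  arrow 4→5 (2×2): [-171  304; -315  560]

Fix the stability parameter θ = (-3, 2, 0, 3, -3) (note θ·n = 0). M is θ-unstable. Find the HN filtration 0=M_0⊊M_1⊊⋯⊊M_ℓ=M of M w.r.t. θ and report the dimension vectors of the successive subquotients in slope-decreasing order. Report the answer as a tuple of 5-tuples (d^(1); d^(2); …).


Interval decomposition of M: I[1,2], I[1,3], I[2,2], I[4,4], I[4,5], I[5,5].
HN type (ℓ=5): μ^(1)=3; μ^(2)=2; μ^(3)=1; μ^(4)=0; μ^(5)=-3

((0, 0, 0, 1, 0); (0, 2, 0, 0, 0); (0, 1, 1, 0, 0); (0, 0, 0, 1, 1); (2, 0, 0, 0, 1))


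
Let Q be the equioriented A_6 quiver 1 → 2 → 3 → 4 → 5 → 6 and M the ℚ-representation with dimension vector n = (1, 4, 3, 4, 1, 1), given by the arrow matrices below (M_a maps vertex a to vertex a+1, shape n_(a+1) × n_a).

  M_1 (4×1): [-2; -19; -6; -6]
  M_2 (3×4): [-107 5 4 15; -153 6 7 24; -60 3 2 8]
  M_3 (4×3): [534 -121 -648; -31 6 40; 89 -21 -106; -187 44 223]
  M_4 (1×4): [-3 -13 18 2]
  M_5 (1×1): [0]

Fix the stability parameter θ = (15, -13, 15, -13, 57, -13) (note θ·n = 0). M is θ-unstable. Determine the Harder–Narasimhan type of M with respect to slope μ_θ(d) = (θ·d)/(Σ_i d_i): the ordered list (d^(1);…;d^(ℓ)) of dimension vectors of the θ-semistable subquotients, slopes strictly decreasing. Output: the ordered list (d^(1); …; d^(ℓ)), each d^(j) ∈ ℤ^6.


Interval decomposition of M: I[1,5], I[2,2], I[2,4]^2, I[4,4], I[6,6].
HN type (ℓ=3): μ^(1)=57; μ^(2)=1; μ^(3)=-13

((0, 0, 0, 0, 1, 0); (1, 1, 3, 3, 0, 0); (0, 3, 0, 1, 0, 1))


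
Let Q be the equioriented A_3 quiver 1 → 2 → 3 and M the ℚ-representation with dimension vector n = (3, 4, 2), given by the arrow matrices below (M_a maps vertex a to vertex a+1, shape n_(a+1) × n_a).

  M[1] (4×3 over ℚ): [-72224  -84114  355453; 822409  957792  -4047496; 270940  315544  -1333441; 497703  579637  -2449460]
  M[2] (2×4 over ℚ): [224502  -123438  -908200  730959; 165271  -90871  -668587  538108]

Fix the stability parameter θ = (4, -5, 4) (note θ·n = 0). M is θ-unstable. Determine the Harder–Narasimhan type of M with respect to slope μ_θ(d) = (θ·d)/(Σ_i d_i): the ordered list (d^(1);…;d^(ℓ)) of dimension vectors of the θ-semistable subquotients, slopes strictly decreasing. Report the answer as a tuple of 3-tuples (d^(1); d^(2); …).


Via rank(M_{q-1}∘⋯∘M_p): M ≅ I[1,2], I[1,3]^2, I[2,2].
μ_θ-semistable layers: μ^(1)=4; μ^(2)=-1/2; μ^(3)=-5

((0, 0, 2); (3, 3, 0); (0, 1, 0))


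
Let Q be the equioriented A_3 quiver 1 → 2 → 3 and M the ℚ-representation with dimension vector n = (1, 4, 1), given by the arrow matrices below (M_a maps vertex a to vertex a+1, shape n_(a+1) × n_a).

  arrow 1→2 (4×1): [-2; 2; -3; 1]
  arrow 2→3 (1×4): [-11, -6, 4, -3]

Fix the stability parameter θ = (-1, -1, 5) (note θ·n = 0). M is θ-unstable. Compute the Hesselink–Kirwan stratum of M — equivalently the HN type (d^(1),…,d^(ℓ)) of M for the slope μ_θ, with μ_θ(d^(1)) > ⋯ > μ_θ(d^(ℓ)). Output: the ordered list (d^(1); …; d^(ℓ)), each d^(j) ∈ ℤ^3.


Interval decomposition of M: I[1,3], I[2,2]^3.
HN type (ℓ=2): μ^(1)=5; μ^(2)=-1

((0, 0, 1); (1, 4, 0))


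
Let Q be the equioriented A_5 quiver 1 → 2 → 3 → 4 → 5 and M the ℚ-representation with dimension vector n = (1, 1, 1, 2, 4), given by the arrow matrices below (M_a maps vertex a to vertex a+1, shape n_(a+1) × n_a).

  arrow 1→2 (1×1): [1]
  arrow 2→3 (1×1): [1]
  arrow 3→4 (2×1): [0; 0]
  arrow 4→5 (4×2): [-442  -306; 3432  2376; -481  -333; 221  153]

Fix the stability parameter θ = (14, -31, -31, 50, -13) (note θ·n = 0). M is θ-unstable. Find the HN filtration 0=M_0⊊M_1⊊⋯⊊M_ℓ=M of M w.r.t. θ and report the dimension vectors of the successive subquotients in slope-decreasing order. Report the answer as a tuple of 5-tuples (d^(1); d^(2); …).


Via rank(M_{q-1}∘⋯∘M_p): M ≅ I[1,3], I[4,4], I[4,5], I[5,5]^3.
μ_θ-semistable layers: μ^(1)=50; μ^(2)=37/2; μ^(3)=-13; μ^(4)=-16

((0, 0, 0, 1, 0); (0, 0, 0, 1, 1); (0, 0, 0, 0, 3); (1, 1, 1, 0, 0))


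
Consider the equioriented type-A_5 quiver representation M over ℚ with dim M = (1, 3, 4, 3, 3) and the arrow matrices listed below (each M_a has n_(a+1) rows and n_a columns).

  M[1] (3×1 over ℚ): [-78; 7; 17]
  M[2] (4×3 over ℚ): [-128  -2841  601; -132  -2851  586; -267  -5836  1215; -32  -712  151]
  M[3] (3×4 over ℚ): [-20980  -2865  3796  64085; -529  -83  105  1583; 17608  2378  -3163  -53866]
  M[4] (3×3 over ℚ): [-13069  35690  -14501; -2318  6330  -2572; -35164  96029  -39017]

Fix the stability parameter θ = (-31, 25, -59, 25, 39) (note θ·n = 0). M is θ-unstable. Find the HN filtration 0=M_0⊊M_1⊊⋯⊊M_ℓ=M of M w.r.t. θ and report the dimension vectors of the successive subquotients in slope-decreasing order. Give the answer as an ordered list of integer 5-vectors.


Barcode: M ≅ I[1,5], I[2,3], I[2,4], I[3,5], I[5,5]. HN layers by μ_θ (5 steps, strictly decreasing):
  μ^(1)=39; μ^(2)=25; μ^(3)=-17; μ^(4)=-31; μ^(5)=-59

((0, 0, 0, 0, 3); (0, 0, 0, 3, 0); (0, 3, 3, 0, 0); (1, 0, 0, 0, 0); (0, 0, 1, 0, 0))


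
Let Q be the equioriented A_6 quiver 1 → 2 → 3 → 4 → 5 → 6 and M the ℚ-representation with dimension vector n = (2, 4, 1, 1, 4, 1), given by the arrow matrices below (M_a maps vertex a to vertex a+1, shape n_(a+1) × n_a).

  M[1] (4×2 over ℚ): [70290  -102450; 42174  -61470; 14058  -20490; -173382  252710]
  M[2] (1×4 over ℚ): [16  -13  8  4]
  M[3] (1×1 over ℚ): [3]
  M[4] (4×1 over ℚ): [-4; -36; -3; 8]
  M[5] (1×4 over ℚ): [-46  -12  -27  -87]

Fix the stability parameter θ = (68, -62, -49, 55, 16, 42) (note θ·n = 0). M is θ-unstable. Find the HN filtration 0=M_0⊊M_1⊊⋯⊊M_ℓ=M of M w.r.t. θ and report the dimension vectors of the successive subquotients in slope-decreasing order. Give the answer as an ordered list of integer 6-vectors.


Barcode: M ≅ I[1,1], I[1,6], I[2,2]^3, I[5,5]^3. HN layers by μ_θ (6 steps, strictly decreasing):
  μ^(1)=68; μ^(2)=42; μ^(3)=71/2; μ^(4)=16; μ^(5)=-43/3; μ^(6)=-62

((1, 0, 0, 0, 0, 0); (0, 0, 0, 0, 0, 1); (0, 0, 0, 1, 1, 0); (0, 0, 0, 0, 3, 0); (1, 1, 1, 0, 0, 0); (0, 3, 0, 0, 0, 0))


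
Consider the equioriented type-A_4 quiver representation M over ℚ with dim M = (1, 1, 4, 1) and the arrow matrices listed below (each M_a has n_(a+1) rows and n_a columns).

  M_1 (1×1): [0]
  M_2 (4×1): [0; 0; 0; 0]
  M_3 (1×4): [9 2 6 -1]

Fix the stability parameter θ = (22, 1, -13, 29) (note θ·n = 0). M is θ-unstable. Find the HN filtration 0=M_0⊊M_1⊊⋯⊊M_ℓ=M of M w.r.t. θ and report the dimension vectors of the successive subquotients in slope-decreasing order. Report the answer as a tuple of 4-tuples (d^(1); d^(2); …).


Via rank(M_{q-1}∘⋯∘M_p): M ≅ I[1,1], I[2,2], I[3,3]^3, I[3,4].
μ_θ-semistable layers: μ^(1)=29; μ^(2)=22; μ^(3)=1; μ^(4)=-13

((0, 0, 0, 1); (1, 0, 0, 0); (0, 1, 0, 0); (0, 0, 4, 0))


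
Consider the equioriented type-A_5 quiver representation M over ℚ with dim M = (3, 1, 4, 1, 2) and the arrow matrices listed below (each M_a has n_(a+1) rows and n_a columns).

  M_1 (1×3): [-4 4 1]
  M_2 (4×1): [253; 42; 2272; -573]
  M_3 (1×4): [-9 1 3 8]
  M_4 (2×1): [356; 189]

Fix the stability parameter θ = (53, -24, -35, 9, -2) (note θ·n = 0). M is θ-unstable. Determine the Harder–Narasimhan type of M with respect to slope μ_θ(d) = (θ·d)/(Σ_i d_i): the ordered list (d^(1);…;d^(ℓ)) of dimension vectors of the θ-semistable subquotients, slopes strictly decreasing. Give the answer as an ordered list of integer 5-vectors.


Barcode: M ≅ I[1,1]^2, I[1,5], I[3,3]^3, I[5,5]. HN layers by μ_θ (4 steps, strictly decreasing):
  μ^(1)=53; μ^(2)=7/2; μ^(3)=-2; μ^(4)=-35

((2, 0, 0, 0, 0); (0, 0, 0, 1, 1); (1, 1, 1, 0, 1); (0, 0, 3, 0, 0))


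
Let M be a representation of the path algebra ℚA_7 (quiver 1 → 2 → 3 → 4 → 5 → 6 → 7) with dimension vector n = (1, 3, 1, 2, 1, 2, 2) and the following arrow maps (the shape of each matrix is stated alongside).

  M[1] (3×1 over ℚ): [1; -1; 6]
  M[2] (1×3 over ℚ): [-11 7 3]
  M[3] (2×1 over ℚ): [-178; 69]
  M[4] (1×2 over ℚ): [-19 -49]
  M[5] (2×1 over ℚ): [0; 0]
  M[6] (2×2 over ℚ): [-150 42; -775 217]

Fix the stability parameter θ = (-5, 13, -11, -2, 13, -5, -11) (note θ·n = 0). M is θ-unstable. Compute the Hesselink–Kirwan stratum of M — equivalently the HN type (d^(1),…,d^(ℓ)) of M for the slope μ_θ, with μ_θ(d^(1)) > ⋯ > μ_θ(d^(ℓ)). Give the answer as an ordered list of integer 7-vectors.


Barcode: M ≅ I[1,2], I[2,2], I[2,5], I[4,4], I[6,6], I[6,7], I[7,7]. HN layers by μ_θ (6 steps, strictly decreasing):
  μ^(1)=13; μ^(2)=0; μ^(3)=-2; μ^(4)=-5; μ^(5)=-8; μ^(6)=-11

((0, 2, 0, 0, 1, 0, 0); (0, 1, 1, 1, 0, 0, 0); (0, 0, 0, 1, 0, 0, 0); (1, 0, 0, 0, 0, 1, 0); (0, 0, 0, 0, 0, 1, 1); (0, 0, 0, 0, 0, 0, 1))


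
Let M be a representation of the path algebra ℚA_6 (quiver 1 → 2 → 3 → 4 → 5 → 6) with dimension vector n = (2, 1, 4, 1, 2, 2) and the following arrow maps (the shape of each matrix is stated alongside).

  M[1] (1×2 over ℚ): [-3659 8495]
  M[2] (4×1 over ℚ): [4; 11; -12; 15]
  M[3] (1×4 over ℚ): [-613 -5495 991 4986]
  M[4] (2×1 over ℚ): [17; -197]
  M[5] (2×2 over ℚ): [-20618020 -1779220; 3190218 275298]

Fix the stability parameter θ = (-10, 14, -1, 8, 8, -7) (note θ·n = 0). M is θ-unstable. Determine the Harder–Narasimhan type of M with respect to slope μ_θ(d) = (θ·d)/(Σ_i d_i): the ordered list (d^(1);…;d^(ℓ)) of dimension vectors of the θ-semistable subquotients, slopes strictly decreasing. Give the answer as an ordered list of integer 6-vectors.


Interval decomposition of M: I[1,1], I[1,5], I[3,3]^3, I[5,6], I[6,6].
HN type (ℓ=6): μ^(1)=8; μ^(2)=13/2; μ^(3)=1/2; μ^(4)=-1; μ^(5)=-7; μ^(6)=-10

((0, 0, 0, 1, 1, 0); (0, 1, 1, 0, 0, 0); (0, 0, 0, 0, 1, 1); (0, 0, 3, 0, 0, 0); (0, 0, 0, 0, 0, 1); (2, 0, 0, 0, 0, 0))


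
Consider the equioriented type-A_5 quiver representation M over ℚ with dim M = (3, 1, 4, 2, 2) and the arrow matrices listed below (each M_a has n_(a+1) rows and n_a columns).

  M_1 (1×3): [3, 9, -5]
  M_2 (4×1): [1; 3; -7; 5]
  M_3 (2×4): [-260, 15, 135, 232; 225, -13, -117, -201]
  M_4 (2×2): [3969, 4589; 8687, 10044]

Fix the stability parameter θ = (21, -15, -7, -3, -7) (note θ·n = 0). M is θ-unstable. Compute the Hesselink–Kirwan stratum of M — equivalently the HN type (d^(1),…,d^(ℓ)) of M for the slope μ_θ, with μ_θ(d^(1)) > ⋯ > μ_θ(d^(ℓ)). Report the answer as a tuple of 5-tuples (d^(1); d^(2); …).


Via rank(M_{q-1}∘⋯∘M_p): M ≅ I[1,1]^2, I[1,3], I[3,3], I[3,5]^2.
μ_θ-semistable layers: μ^(1)=21; μ^(2)=-1/3; μ^(3)=-5; μ^(4)=-7

((2, 0, 0, 0, 0); (1, 1, 1, 0, 0); (0, 0, 0, 2, 2); (0, 0, 3, 0, 0))


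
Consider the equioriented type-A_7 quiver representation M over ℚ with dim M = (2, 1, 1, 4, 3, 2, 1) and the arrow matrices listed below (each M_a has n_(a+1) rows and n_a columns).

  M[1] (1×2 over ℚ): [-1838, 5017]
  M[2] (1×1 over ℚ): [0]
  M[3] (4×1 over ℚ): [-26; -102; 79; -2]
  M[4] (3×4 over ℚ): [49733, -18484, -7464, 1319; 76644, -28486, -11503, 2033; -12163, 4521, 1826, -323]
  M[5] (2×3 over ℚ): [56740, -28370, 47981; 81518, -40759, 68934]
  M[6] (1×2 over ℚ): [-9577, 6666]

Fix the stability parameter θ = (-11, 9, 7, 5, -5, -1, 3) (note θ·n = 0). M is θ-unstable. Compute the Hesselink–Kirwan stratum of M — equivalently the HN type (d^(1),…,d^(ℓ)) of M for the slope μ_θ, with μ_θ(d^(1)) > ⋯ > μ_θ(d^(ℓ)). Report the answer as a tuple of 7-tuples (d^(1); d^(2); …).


Via rank(M_{q-1}∘⋯∘M_p): M ≅ I[1,1], I[1,2], I[3,6], I[4,4], I[4,5], I[4,7].
μ_θ-semistable layers: μ^(1)=9; μ^(2)=5; μ^(3)=3; μ^(4)=3/2; μ^(5)=0; μ^(6)=-1/3; μ^(7)=-11

((0, 1, 0, 0, 0, 0, 0); (0, 0, 0, 1, 0, 0, 0); (0, 0, 0, 0, 0, 0, 1); (0, 0, 1, 1, 1, 1, 0); (0, 0, 0, 1, 1, 0, 0); (0, 0, 0, 1, 1, 1, 0); (2, 0, 0, 0, 0, 0, 0))


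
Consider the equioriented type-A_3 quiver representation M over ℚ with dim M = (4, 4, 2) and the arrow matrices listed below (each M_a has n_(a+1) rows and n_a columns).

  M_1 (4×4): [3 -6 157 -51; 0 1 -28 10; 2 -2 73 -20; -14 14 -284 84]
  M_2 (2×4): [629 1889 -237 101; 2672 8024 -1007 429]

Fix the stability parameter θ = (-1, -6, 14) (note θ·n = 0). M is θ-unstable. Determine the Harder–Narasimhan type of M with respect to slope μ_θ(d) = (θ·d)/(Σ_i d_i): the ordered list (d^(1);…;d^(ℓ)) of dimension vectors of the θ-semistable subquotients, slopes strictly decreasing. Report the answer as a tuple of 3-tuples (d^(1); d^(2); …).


Barcode: M ≅ I[1,2]^2, I[1,3]^2. HN layers by μ_θ (2 steps, strictly decreasing):
  μ^(1)=14; μ^(2)=-7/2

((0, 0, 2); (4, 4, 0))


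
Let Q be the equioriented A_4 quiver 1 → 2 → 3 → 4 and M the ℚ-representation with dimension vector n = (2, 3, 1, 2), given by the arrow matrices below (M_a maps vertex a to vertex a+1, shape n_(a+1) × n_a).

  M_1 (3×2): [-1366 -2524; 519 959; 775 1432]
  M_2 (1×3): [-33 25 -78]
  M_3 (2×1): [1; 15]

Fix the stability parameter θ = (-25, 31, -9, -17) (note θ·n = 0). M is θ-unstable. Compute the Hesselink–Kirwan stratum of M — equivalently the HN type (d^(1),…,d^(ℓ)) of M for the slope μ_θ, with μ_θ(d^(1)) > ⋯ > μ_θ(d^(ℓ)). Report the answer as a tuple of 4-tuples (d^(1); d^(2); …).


Interval decomposition of M: I[1,2], I[1,4], I[2,2], I[4,4].
HN type (ℓ=4): μ^(1)=31; μ^(2)=5/3; μ^(3)=-17; μ^(4)=-25

((0, 2, 0, 0); (0, 1, 1, 1); (0, 0, 0, 1); (2, 0, 0, 0))


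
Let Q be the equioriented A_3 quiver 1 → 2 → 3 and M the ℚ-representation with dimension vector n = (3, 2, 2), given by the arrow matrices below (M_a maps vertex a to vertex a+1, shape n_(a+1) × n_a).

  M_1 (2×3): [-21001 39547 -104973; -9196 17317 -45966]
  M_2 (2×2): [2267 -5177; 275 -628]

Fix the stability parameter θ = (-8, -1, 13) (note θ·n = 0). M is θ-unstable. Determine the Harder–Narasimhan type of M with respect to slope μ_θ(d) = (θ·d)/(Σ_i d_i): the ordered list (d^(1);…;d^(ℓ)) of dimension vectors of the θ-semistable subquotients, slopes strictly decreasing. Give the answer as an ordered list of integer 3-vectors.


Barcode: M ≅ I[1,1], I[1,3]^2. HN layers by μ_θ (3 steps, strictly decreasing):
  μ^(1)=13; μ^(2)=-1; μ^(3)=-8

((0, 0, 2); (0, 2, 0); (3, 0, 0))


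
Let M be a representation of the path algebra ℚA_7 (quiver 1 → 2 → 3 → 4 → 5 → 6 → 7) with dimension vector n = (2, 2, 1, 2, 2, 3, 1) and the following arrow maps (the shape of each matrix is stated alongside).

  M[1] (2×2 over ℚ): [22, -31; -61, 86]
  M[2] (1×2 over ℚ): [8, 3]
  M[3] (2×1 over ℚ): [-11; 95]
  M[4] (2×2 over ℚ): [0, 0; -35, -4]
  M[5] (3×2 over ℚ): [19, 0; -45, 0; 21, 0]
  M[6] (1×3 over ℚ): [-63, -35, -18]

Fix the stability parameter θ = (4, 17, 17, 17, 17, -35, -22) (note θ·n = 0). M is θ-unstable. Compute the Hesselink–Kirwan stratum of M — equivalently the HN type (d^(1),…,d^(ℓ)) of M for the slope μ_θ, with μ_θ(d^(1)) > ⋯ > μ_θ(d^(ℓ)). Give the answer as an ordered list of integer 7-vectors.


Interval decomposition of M: I[1,2], I[1,5], I[4,4], I[5,6], I[6,6], I[6,7].
HN type (ℓ=5): μ^(1)=17; μ^(2)=4; μ^(3)=-9; μ^(4)=-22; μ^(5)=-35

((0, 2, 1, 2, 1, 0, 0); (2, 0, 0, 0, 0, 0, 0); (0, 0, 0, 0, 1, 1, 0); (0, 0, 0, 0, 0, 0, 1); (0, 0, 0, 0, 0, 2, 0))


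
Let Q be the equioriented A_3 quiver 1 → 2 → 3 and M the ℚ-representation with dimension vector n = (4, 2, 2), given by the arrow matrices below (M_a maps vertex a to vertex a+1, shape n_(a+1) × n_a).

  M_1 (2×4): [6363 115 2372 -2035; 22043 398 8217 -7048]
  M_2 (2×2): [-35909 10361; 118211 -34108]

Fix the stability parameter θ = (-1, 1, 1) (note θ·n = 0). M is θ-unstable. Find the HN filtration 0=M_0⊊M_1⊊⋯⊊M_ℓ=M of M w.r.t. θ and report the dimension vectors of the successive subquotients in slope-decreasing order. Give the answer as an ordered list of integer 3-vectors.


Via rank(M_{q-1}∘⋯∘M_p): M ≅ I[1,1]^2, I[1,3]^2.
μ_θ-semistable layers: μ^(1)=1; μ^(2)=-1

((0, 2, 2); (4, 0, 0))


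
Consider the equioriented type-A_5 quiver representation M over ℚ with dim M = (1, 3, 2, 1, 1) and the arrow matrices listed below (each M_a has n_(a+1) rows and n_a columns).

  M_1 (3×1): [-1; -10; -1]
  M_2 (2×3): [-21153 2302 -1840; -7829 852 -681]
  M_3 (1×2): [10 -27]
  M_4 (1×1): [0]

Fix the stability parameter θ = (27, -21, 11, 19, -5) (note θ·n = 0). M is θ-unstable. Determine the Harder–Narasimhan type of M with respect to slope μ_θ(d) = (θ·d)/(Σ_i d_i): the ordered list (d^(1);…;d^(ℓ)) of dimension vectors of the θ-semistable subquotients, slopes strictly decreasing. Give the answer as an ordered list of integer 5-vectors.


Barcode: M ≅ I[1,3], I[2,2], I[2,4], I[5,5]. HN layers by μ_θ (5 steps, strictly decreasing):
  μ^(1)=19; μ^(2)=11; μ^(3)=3; μ^(4)=-5; μ^(5)=-21

((0, 0, 0, 1, 0); (0, 0, 2, 0, 0); (1, 1, 0, 0, 0); (0, 0, 0, 0, 1); (0, 2, 0, 0, 0))


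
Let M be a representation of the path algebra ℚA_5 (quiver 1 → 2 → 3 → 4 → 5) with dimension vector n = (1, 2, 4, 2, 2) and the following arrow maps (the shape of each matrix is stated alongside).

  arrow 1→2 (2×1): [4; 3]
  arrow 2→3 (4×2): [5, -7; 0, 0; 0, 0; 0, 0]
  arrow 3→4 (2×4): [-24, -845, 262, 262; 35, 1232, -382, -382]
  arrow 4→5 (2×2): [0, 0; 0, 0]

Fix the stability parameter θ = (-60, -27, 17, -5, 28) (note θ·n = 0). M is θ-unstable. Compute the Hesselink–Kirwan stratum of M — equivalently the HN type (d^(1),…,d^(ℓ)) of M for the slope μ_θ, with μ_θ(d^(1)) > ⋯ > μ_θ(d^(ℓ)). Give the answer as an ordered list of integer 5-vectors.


Barcode: M ≅ I[1,4], I[2,2], I[3,3]^2, I[3,4], I[5,5]^2. HN layers by μ_θ (5 steps, strictly decreasing):
  μ^(1)=28; μ^(2)=17; μ^(3)=6; μ^(4)=-27; μ^(5)=-60

((0, 0, 0, 0, 2); (0, 0, 2, 0, 0); (0, 0, 2, 2, 0); (0, 2, 0, 0, 0); (1, 0, 0, 0, 0))


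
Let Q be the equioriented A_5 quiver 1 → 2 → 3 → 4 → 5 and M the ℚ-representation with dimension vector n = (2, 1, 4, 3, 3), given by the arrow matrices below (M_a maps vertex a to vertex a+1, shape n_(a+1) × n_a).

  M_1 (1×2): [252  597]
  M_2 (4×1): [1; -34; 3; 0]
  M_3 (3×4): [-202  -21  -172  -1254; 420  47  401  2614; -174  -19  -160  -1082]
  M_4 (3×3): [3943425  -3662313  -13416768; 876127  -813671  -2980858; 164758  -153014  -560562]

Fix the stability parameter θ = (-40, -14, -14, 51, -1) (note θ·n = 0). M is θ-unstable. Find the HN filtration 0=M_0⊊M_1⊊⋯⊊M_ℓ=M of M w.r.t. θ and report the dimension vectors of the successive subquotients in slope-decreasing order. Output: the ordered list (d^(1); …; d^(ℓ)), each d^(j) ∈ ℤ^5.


Via rank(M_{q-1}∘⋯∘M_p): M ≅ I[1,1], I[1,5], I[3,3]^2, I[3,5], I[4,4], I[5,5].
μ_θ-semistable layers: μ^(1)=51; μ^(2)=25; μ^(3)=-1; μ^(4)=-14; μ^(5)=-40

((0, 0, 0, 1, 0); (0, 0, 0, 2, 2); (0, 0, 0, 0, 1); (0, 1, 4, 0, 0); (2, 0, 0, 0, 0))


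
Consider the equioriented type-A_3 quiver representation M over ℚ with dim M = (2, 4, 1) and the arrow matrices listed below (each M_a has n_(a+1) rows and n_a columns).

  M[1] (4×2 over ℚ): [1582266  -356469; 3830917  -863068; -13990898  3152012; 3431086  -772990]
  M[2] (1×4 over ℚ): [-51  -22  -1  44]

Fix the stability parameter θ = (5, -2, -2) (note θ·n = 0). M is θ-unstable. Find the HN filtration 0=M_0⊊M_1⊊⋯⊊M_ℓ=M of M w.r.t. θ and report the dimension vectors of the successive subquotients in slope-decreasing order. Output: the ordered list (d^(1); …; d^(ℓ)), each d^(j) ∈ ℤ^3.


Interval decomposition of M: I[1,2], I[1,3], I[2,2]^2.
HN type (ℓ=3): μ^(1)=3/2; μ^(2)=1/3; μ^(3)=-2

((1, 1, 0); (1, 1, 1); (0, 2, 0))


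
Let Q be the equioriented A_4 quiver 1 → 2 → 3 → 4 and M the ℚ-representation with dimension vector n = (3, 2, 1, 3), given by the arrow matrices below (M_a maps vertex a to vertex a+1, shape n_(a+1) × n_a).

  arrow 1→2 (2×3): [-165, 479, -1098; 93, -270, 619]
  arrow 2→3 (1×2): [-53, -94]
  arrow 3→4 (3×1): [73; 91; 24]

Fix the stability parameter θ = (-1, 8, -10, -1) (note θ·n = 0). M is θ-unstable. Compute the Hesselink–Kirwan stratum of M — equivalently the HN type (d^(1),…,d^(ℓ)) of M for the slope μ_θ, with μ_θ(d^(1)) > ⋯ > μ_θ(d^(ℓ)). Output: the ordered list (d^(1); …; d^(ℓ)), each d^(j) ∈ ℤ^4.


Barcode: M ≅ I[1,1], I[1,2], I[1,4], I[4,4]^2. HN layers by μ_θ (2 steps, strictly decreasing):
  μ^(1)=8; μ^(2)=-1

((0, 1, 0, 0); (3, 1, 1, 3))


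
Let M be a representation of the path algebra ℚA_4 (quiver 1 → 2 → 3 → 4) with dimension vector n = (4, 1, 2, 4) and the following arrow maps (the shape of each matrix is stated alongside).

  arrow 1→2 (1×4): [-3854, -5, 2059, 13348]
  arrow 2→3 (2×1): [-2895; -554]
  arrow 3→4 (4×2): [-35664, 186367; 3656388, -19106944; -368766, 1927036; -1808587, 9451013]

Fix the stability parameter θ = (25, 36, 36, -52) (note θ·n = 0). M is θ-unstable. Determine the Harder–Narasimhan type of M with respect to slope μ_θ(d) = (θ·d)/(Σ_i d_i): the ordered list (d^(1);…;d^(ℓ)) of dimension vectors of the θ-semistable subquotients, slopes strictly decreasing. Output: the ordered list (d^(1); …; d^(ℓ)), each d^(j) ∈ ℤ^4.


Interval decomposition of M: I[1,1]^3, I[1,4], I[3,4], I[4,4]^2.
HN type (ℓ=4): μ^(1)=25; μ^(2)=45/4; μ^(3)=-8; μ^(4)=-52

((3, 0, 0, 0); (1, 1, 1, 1); (0, 0, 1, 1); (0, 0, 0, 2))


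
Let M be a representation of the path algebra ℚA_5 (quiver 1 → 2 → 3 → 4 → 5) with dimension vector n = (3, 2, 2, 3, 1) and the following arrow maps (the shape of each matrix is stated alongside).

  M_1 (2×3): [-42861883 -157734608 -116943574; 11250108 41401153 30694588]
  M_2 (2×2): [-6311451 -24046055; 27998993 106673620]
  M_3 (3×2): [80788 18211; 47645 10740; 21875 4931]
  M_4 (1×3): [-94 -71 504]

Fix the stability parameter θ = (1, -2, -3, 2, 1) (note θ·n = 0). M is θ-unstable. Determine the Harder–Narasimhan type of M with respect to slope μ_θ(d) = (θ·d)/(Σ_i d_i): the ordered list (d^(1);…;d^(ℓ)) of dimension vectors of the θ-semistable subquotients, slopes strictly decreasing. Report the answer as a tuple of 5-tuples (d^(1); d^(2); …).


Interval decomposition of M: I[1,1], I[1,4], I[1,5], I[4,4].
HN type (ℓ=4): μ^(1)=2; μ^(2)=3/2; μ^(3)=1; μ^(4)=-4/3

((0, 0, 0, 2, 0); (0, 0, 0, 1, 1); (1, 0, 0, 0, 0); (2, 2, 2, 0, 0))


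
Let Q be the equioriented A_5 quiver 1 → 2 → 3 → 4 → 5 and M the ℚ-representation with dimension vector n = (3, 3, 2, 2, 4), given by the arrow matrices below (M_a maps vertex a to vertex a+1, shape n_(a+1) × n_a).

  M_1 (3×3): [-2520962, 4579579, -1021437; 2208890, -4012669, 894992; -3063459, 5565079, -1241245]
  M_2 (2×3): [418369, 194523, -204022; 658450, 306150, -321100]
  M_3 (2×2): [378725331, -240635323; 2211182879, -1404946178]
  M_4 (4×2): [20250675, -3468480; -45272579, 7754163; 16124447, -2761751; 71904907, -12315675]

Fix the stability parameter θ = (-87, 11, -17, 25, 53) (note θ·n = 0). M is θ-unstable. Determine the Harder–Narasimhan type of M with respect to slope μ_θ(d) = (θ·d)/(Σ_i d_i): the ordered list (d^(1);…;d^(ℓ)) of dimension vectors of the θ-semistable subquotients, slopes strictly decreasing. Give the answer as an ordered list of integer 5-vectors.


Barcode: M ≅ I[1,2]^2, I[1,5], I[3,5], I[5,5]^2. HN layers by μ_θ (6 steps, strictly decreasing):
  μ^(1)=53; μ^(2)=25; μ^(3)=11; μ^(4)=-3; μ^(5)=-17; μ^(6)=-87

((0, 0, 0, 0, 4); (0, 0, 0, 2, 0); (0, 2, 0, 0, 0); (0, 1, 1, 0, 0); (0, 0, 1, 0, 0); (3, 0, 0, 0, 0))


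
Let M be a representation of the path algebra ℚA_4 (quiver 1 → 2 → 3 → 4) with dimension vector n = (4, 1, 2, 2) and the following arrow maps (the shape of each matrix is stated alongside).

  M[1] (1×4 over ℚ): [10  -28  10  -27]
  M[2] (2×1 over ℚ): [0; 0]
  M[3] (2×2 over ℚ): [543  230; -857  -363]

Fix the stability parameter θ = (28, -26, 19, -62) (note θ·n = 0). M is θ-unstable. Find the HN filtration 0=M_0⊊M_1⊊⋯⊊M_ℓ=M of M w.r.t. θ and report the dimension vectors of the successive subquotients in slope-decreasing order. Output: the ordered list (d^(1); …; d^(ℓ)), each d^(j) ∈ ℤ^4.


Interval decomposition of M: I[1,1]^3, I[1,2], I[3,4]^2.
HN type (ℓ=3): μ^(1)=28; μ^(2)=1; μ^(3)=-43/2

((3, 0, 0, 0); (1, 1, 0, 0); (0, 0, 2, 2))


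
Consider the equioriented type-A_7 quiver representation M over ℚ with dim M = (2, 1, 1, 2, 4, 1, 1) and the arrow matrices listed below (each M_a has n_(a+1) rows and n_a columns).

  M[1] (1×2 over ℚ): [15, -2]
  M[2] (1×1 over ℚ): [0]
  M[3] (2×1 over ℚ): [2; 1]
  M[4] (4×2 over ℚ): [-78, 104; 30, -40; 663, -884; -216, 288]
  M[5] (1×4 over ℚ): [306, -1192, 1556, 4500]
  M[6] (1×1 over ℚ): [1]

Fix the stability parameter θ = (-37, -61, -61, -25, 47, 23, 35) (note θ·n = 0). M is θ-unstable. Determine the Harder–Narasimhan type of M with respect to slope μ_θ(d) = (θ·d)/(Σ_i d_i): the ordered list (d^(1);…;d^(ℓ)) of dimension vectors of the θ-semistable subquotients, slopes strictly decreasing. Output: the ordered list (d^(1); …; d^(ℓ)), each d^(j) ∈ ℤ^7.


Barcode: M ≅ I[1,1], I[1,2], I[3,5], I[4,4], I[5,5]^2, I[5,7]. HN layers by μ_θ (6 steps, strictly decreasing):
  μ^(1)=47; μ^(2)=35; μ^(3)=-25; μ^(4)=-37; μ^(5)=-49; μ^(6)=-61

((0, 0, 0, 0, 3, 0, 0); (0, 0, 0, 0, 1, 1, 1); (0, 0, 0, 2, 0, 0, 0); (1, 0, 0, 0, 0, 0, 0); (1, 1, 0, 0, 0, 0, 0); (0, 0, 1, 0, 0, 0, 0))


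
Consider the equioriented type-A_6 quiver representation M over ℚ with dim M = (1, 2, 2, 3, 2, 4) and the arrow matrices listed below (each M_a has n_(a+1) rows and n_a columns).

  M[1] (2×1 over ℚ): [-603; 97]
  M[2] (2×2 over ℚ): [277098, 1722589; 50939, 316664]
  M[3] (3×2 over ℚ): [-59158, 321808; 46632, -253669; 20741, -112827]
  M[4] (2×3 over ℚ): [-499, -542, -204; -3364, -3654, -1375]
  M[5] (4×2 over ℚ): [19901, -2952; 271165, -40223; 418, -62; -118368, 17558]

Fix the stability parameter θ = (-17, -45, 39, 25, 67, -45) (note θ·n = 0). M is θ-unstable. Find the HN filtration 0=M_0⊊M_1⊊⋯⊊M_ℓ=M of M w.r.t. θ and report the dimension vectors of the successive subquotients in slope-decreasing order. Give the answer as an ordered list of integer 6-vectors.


Interval decomposition of M: I[1,4], I[2,6], I[4,6], I[6,6]^2.
HN type (ℓ=5): μ^(1)=32; μ^(2)=43/2; μ^(3)=47/3; μ^(4)=-31; μ^(5)=-45

((0, 0, 1, 1, 0, 0); (0, 0, 1, 1, 1, 1); (0, 0, 0, 1, 1, 1); (1, 1, 0, 0, 0, 0); (0, 1, 0, 0, 0, 2))


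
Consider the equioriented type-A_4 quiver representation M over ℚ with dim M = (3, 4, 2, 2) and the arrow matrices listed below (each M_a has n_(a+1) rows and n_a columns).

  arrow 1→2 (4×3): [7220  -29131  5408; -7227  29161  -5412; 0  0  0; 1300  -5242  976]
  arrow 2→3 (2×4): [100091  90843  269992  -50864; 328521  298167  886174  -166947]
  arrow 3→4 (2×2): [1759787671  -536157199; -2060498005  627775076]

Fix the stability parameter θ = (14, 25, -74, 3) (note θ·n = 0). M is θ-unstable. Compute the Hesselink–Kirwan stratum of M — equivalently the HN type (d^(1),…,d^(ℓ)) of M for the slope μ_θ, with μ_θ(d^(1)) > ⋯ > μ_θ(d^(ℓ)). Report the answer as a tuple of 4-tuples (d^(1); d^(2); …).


Barcode: M ≅ I[1,1], I[1,2], I[1,4], I[2,2], I[2,4]. HN layers by μ_θ (5 steps, strictly decreasing):
  μ^(1)=25; μ^(2)=14; μ^(3)=3; μ^(4)=-35/3; μ^(5)=-49/2

((0, 2, 0, 0); (2, 0, 0, 0); (0, 0, 0, 2); (1, 1, 1, 0); (0, 1, 1, 0))


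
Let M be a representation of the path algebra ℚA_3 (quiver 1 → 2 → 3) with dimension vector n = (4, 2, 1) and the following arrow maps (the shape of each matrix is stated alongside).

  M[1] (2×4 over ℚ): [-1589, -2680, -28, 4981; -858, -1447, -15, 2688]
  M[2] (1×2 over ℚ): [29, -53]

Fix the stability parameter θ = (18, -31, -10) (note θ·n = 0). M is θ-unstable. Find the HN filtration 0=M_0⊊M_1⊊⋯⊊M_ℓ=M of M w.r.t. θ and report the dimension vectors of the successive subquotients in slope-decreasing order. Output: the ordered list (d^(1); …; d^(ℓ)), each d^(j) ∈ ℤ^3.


Via rank(M_{q-1}∘⋯∘M_p): M ≅ I[1,1]^2, I[1,2], I[1,3].
μ_θ-semistable layers: μ^(1)=18; μ^(2)=-13/2; μ^(3)=-23/3

((2, 0, 0); (1, 1, 0); (1, 1, 1))


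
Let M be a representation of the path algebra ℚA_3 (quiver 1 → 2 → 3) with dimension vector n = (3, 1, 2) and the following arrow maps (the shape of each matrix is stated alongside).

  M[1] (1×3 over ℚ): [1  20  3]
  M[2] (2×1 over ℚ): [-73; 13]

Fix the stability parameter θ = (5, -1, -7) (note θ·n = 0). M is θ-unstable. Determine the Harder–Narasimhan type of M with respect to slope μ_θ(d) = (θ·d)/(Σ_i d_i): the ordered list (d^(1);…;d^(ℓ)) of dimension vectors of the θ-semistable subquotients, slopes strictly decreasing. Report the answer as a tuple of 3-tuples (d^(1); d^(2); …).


Barcode: M ≅ I[1,1]^2, I[1,3], I[3,3]. HN layers by μ_θ (3 steps, strictly decreasing):
  μ^(1)=5; μ^(2)=-1; μ^(3)=-7

((2, 0, 0); (1, 1, 1); (0, 0, 1))


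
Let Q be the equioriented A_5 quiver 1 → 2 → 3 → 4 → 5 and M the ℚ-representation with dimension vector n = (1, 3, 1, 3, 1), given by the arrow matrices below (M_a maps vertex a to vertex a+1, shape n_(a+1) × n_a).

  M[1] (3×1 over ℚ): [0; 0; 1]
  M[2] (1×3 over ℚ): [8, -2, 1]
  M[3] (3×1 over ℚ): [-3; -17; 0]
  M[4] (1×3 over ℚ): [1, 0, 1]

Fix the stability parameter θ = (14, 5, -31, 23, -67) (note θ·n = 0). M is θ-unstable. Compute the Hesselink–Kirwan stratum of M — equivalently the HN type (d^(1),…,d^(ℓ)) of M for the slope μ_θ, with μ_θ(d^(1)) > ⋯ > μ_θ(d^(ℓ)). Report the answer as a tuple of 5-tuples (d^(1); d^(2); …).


Barcode: M ≅ I[1,5], I[2,2]^2, I[4,4]^2. HN layers by μ_θ (3 steps, strictly decreasing):
  μ^(1)=23; μ^(2)=5; μ^(3)=-56/5

((0, 0, 0, 2, 0); (0, 2, 0, 0, 0); (1, 1, 1, 1, 1))


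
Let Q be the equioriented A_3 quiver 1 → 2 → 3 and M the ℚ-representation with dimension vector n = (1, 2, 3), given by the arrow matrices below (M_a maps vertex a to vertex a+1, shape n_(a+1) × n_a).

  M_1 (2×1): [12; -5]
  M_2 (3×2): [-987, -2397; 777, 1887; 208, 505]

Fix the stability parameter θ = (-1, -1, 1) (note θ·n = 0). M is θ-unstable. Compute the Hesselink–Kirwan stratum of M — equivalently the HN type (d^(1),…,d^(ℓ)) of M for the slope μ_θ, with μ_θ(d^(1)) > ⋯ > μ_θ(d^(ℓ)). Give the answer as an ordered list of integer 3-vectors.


Interval decomposition of M: I[1,3], I[2,3], I[3,3].
HN type (ℓ=2): μ^(1)=1; μ^(2)=-1

((0, 0, 3); (1, 2, 0))


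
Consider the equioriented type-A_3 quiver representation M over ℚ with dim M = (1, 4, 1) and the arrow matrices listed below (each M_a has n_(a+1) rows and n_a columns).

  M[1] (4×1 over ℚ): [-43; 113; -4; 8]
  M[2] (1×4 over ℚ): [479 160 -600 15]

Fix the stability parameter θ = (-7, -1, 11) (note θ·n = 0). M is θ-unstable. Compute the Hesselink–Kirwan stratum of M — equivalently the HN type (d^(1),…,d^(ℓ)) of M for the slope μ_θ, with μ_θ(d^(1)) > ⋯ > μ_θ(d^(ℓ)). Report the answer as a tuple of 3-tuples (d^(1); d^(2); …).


Via rank(M_{q-1}∘⋯∘M_p): M ≅ I[1,3], I[2,2]^3.
μ_θ-semistable layers: μ^(1)=11; μ^(2)=-1; μ^(3)=-7

((0, 0, 1); (0, 4, 0); (1, 0, 0))


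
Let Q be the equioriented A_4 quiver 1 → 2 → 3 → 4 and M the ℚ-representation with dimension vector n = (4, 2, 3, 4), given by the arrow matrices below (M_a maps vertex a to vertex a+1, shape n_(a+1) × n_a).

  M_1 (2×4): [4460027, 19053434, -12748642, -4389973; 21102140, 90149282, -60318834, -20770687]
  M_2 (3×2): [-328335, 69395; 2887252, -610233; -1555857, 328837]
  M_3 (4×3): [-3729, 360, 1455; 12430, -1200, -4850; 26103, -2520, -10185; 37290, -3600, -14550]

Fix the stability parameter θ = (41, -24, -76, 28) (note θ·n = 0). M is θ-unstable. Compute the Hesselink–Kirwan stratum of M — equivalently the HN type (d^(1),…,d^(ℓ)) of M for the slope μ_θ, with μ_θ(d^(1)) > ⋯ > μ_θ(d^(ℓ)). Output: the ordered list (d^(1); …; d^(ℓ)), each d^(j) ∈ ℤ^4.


Barcode: M ≅ I[1,1]^2, I[1,3]^2, I[3,4], I[4,4]^3. HN layers by μ_θ (4 steps, strictly decreasing):
  μ^(1)=41; μ^(2)=28; μ^(3)=-59/3; μ^(4)=-76

((2, 0, 0, 0); (0, 0, 0, 4); (2, 2, 2, 0); (0, 0, 1, 0))


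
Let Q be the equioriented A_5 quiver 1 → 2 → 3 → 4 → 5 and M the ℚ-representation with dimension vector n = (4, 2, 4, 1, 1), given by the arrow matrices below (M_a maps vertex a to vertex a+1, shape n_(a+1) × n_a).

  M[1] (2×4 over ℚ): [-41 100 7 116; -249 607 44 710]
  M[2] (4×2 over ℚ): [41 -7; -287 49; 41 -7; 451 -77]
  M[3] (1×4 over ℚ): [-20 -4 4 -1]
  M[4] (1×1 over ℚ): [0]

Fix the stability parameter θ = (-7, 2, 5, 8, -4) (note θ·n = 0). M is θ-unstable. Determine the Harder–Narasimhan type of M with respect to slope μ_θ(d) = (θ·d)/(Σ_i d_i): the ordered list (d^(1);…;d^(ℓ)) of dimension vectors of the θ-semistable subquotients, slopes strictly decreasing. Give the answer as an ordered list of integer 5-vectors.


Interval decomposition of M: I[1,1]^2, I[1,2], I[1,4], I[3,3]^3, I[5,5].
HN type (ℓ=5): μ^(1)=8; μ^(2)=5; μ^(3)=2; μ^(4)=-4; μ^(5)=-7

((0, 0, 0, 1, 0); (0, 0, 4, 0, 0); (0, 2, 0, 0, 0); (0, 0, 0, 0, 1); (4, 0, 0, 0, 0))


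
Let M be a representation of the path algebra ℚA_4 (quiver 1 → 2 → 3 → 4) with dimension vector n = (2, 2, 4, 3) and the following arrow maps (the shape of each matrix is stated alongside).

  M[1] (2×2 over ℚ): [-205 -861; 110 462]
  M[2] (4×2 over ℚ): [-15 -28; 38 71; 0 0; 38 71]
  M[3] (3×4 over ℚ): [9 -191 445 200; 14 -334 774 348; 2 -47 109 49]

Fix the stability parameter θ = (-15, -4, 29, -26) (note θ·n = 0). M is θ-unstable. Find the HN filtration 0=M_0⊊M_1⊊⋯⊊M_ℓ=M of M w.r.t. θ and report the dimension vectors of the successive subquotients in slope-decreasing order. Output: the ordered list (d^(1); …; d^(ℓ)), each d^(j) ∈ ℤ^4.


Barcode: M ≅ I[1,1], I[1,4], I[2,3], I[3,4]^2. HN layers by μ_θ (4 steps, strictly decreasing):
  μ^(1)=29; μ^(2)=3/2; μ^(3)=-4; μ^(4)=-15

((0, 0, 1, 0); (0, 0, 3, 3); (0, 2, 0, 0); (2, 0, 0, 0))


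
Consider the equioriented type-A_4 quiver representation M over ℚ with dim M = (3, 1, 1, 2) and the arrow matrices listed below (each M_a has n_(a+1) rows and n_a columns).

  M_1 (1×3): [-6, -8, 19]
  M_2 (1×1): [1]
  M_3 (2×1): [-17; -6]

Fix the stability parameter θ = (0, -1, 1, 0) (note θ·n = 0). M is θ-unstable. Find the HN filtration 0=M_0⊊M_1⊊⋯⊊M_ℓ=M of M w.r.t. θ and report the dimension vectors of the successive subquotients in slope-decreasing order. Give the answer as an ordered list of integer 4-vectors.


Barcode: M ≅ I[1,1]^2, I[1,4], I[4,4]. HN layers by μ_θ (3 steps, strictly decreasing):
  μ^(1)=1/2; μ^(2)=0; μ^(3)=-1/2

((0, 0, 1, 1); (2, 0, 0, 1); (1, 1, 0, 0))


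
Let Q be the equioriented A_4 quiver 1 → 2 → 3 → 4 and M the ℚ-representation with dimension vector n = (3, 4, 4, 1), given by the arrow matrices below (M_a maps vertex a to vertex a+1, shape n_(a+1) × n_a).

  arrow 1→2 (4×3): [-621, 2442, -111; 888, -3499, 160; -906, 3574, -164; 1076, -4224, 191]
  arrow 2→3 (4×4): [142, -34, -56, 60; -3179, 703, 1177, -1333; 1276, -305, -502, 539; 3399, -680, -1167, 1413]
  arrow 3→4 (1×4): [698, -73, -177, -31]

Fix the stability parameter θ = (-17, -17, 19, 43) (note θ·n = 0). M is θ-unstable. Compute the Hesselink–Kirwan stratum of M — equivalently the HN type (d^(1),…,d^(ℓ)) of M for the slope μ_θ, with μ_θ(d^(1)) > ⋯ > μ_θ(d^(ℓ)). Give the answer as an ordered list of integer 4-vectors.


Via rank(M_{q-1}∘⋯∘M_p): M ≅ I[1,3]^2, I[1,4], I[2,3].
μ_θ-semistable layers: μ^(1)=43; μ^(2)=19; μ^(3)=-17

((0, 0, 0, 1); (0, 0, 4, 0); (3, 4, 0, 0))


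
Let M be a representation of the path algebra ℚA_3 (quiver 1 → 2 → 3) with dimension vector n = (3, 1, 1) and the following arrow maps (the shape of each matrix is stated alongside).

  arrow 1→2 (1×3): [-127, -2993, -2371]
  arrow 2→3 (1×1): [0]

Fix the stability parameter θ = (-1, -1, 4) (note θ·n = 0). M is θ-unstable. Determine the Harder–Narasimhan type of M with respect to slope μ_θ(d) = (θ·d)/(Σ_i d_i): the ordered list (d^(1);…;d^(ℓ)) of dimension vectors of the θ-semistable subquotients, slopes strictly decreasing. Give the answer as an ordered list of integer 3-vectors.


Via rank(M_{q-1}∘⋯∘M_p): M ≅ I[1,1]^2, I[1,2], I[3,3].
μ_θ-semistable layers: μ^(1)=4; μ^(2)=-1

((0, 0, 1); (3, 1, 0))


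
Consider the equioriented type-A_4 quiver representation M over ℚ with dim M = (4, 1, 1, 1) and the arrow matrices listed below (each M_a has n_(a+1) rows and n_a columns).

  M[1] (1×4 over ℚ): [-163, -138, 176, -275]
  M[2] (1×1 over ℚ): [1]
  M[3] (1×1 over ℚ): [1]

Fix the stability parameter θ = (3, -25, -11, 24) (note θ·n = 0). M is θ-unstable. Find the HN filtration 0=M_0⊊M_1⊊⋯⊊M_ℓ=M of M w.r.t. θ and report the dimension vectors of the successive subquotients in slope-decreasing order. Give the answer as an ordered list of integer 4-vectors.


Via rank(M_{q-1}∘⋯∘M_p): M ≅ I[1,1]^3, I[1,4].
μ_θ-semistable layers: μ^(1)=24; μ^(2)=3; μ^(3)=-11

((0, 0, 0, 1); (3, 0, 0, 0); (1, 1, 1, 0))


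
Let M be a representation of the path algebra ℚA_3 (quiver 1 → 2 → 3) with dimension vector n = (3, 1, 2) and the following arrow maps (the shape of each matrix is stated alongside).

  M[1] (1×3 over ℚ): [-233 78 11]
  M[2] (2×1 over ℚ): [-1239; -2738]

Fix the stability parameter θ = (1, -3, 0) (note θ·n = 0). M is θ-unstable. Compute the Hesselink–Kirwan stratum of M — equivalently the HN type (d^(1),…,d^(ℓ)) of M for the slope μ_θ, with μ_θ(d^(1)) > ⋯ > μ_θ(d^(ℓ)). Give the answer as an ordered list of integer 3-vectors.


Via rank(M_{q-1}∘⋯∘M_p): M ≅ I[1,1]^2, I[1,3], I[3,3].
μ_θ-semistable layers: μ^(1)=1; μ^(2)=0; μ^(3)=-1

((2, 0, 0); (0, 0, 2); (1, 1, 0))
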